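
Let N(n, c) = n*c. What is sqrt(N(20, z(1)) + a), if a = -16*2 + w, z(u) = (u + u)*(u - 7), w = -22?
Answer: 7*I*sqrt(6) ≈ 17.146*I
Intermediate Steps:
z(u) = 2*u*(-7 + u) (z(u) = (2*u)*(-7 + u) = 2*u*(-7 + u))
a = -54 (a = -16*2 - 22 = -32 - 22 = -54)
N(n, c) = c*n
sqrt(N(20, z(1)) + a) = sqrt((2*1*(-7 + 1))*20 - 54) = sqrt((2*1*(-6))*20 - 54) = sqrt(-12*20 - 54) = sqrt(-240 - 54) = sqrt(-294) = 7*I*sqrt(6)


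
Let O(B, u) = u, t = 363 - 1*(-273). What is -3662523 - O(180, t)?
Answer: -3663159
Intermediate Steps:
t = 636 (t = 363 + 273 = 636)
-3662523 - O(180, t) = -3662523 - 1*636 = -3662523 - 636 = -3663159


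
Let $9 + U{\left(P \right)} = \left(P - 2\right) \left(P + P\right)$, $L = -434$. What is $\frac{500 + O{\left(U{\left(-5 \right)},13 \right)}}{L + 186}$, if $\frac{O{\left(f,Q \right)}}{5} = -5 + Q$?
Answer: $- \frac{135}{62} \approx -2.1774$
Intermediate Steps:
$U{\left(P \right)} = -9 + 2 P \left(-2 + P\right)$ ($U{\left(P \right)} = -9 + \left(P - 2\right) \left(P + P\right) = -9 + \left(-2 + P\right) 2 P = -9 + 2 P \left(-2 + P\right)$)
$O{\left(f,Q \right)} = -25 + 5 Q$ ($O{\left(f,Q \right)} = 5 \left(-5 + Q\right) = -25 + 5 Q$)
$\frac{500 + O{\left(U{\left(-5 \right)},13 \right)}}{L + 186} = \frac{500 + \left(-25 + 5 \cdot 13\right)}{-434 + 186} = \frac{500 + \left(-25 + 65\right)}{-248} = \left(500 + 40\right) \left(- \frac{1}{248}\right) = 540 \left(- \frac{1}{248}\right) = - \frac{135}{62}$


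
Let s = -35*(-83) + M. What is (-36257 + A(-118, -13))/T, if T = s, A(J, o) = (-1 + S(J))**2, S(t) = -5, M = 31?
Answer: -36221/2936 ≈ -12.337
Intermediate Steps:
A(J, o) = 36 (A(J, o) = (-1 - 5)**2 = (-6)**2 = 36)
s = 2936 (s = -35*(-83) + 31 = 2905 + 31 = 2936)
T = 2936
(-36257 + A(-118, -13))/T = (-36257 + 36)/2936 = -36221*1/2936 = -36221/2936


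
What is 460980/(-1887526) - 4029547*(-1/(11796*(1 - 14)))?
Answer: -3838282545881/144724168524 ≈ -26.521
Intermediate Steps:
460980/(-1887526) - 4029547*(-1/(11796*(1 - 14))) = 460980*(-1/1887526) - 4029547/((-(-38337)*4)) = -230490/943763 - 4029547/((-2949*(-52))) = -230490/943763 - 4029547/153348 = -3838282545881/144724168524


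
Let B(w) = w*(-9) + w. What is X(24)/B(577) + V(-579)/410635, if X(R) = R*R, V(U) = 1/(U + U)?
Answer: -34237104337/274372345410 ≈ -0.12478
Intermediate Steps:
V(U) = 1/(2*U)
B(w) = -8*w (B(w) = -9*w + w = -8*w)
X(R) = R²
X(24)/B(577) + V(-579)/410635 = 24²/((-8*577)) + ((½)/(-579))/410635 = 576/(-4616) + ((½)*(-1/579))*(1/410635) = 576*(-1/4616) - 1/1158*1/410635 = -72/577 - 1/475515330 = -34237104337/274372345410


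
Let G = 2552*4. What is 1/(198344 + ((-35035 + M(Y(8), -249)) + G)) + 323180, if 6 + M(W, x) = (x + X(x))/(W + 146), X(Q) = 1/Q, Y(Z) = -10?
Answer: 949456706395112/2937857251 ≈ 3.2318e+5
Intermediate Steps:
M(W, x) = -6 + (x + 1/x)/(146 + W) (M(W, x) = -6 + (x + 1/x)/(W + 146) = -6 + (x + 1/x)/(146 + W))
G = 10208
1/(198344 + ((-35035 + M(Y(8), -249)) + G)) + 323180 = 1/(198344 + ((-35035 + (1 - 1*(-249)*(876 - 1*(-249) + 6*(-10)))/((-249)*(146 - 10))) + 10208)) + 323180 = 1/(198344 + ((-35035 - 1/249*(1 - 1*(-249)*(876 + 249 - 60))/136) + 10208)) + 323180 = 1/(198344 + ((-35035 - 1/249*1/136*(1 - 1*(-249)*1065)) + 10208)) + 323180 = 1/(198344 + ((-35035 - 1/249*1/136*(1 + 265185)) + 10208)) + 323180 = 1/(198344 + ((-35035 - 1/249*1/136*265186) + 10208)) + 323180 = 1/(198344 + ((-35035 - 132593/16932) + 10208)) + 323180 = 1/(198344 + (-593345213/16932 + 10208)) + 323180 = 1/(198344 - 420503357/16932) + 323180 = 1/(2937857251/16932) + 323180 = 16932/2937857251 + 323180 = 949456706395112/2937857251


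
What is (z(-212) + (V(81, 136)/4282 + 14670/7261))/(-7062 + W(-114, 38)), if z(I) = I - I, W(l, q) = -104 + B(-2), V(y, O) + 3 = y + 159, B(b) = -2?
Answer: -64537797/222864603136 ≈ -0.00028958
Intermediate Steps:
V(y, O) = 156 + y (V(y, O) = -3 + (y + 159) = -3 + (159 + y) = 156 + y)
W(l, q) = -106 (W(l, q) = -104 - 2 = -106)
z(I) = 0
(z(-212) + (V(81, 136)/4282 + 14670/7261))/(-7062 + W(-114, 38)) = (0 + ((156 + 81)/4282 + 14670/7261))/(-7062 - 106) = (0 + (237*(1/4282) + 14670*(1/7261)))/(-7168) = (0 + (237/4282 + 14670/7261))*(-1/7168) = (0 + 64537797/31091602)*(-1/7168) = (64537797/31091602)*(-1/7168) = -64537797/222864603136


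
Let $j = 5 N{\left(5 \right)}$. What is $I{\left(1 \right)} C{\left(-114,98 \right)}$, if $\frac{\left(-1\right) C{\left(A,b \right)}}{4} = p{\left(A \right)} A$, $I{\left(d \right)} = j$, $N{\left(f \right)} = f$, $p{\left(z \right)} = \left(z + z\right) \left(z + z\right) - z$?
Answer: $593917200$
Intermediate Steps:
$p{\left(z \right)} = - z + 4 z^{2}$ ($p{\left(z \right)} = 2 z 2 z - z = 4 z^{2} - z = - z + 4 z^{2}$)
$j = 25$ ($j = 5 \cdot 5 = 25$)
$I{\left(d \right)} = 25$
$C{\left(A,b \right)} = - 4 A^{2} \left(-1 + 4 A\right)$ ($C{\left(A,b \right)} = - 4 A \left(-1 + 4 A\right) A = - 4 A^{2} \left(-1 + 4 A\right)$)
$I{\left(1 \right)} C{\left(-114,98 \right)} = 25 \left(-114\right)^{2} \left(4 - -1824\right) = 25 \cdot 12996 \left(4 + 1824\right) = 25 \cdot 12996 \cdot 1828 = 25 \cdot 23756688 = 593917200$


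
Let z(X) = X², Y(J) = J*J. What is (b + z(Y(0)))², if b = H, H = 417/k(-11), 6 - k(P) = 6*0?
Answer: 19321/4 ≈ 4830.3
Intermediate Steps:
k(P) = 6 (k(P) = 6 - 6*0 = 6 - 1*0 = 6 + 0 = 6)
Y(J) = J²
H = 139/2 (H = 417/6 = 417*(⅙) = 139/2 ≈ 69.500)
b = 139/2 ≈ 69.500
(b + z(Y(0)))² = (139/2 + (0²)²)² = (139/2 + 0²)² = (139/2 + 0)² = (139/2)² = 19321/4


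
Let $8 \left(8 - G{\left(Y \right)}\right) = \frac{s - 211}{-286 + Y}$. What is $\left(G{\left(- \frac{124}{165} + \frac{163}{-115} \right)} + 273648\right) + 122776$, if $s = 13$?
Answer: $\frac{1734153350823}{4374404} \approx 3.9643 \cdot 10^{5}$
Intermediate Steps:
$G{\left(Y \right)} = 8 + \frac{99}{4 \left(-286 + Y\right)}$ ($G{\left(Y \right)} = 8 - \frac{\left(13 - 211\right) \frac{1}{-286 + Y}}{8} = 8 - \frac{\left(-198\right) \frac{1}{-286 + Y}}{8} = 8 + \frac{99}{4 \left(-286 + Y\right)}$)
$\left(G{\left(- \frac{124}{165} + \frac{163}{-115} \right)} + 273648\right) + 122776 = \left(\frac{-9053 + 32 \left(- \frac{124}{165} + \frac{163}{-115}\right)}{4 \left(-286 + \left(- \frac{124}{165} + \frac{163}{-115}\right)\right)} + 273648\right) + 122776 = \left(\frac{-9053 + 32 \left(\left(-124\right) \frac{1}{165} + 163 \left(- \frac{1}{115}\right)\right)}{4 \left(-286 + \left(\left(-124\right) \frac{1}{165} + 163 \left(- \frac{1}{115}\right)\right)\right)} + 273648\right) + 122776 = \left(\frac{-9053 + 32 \left(- \frac{124}{165} - \frac{163}{115}\right)}{4 \left(-286 - \frac{8231}{3795}\right)} + 273648\right) + 122776 = \left(\frac{-9053 + 32 \left(- \frac{8231}{3795}\right)}{4 \left(-286 - \frac{8231}{3795}\right)} + 273648\right) + 122776 = \left(\frac{-9053 - \frac{263392}{3795}}{4 \left(- \frac{1093601}{3795}\right)} + 273648\right) + 122776 = \left(\frac{1}{4} \left(- \frac{3795}{1093601}\right) \left(- \frac{34619527}{3795}\right) + 273648\right) + 122776 = \left(\frac{34619527}{4374404} + 273648\right) + 122776 = \frac{1197081525319}{4374404} + 122776 = \frac{1734153350823}{4374404}$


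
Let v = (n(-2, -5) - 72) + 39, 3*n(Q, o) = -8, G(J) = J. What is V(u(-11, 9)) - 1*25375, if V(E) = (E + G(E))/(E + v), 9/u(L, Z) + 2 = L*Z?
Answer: -137456348/5417 ≈ -25375.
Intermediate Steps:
n(Q, o) = -8/3 (n(Q, o) = (1/3)*(-8) = -8/3)
u(L, Z) = 9/(-2 + L*Z)
v = -107/3 (v = (-8/3 - 72) + 39 = -224/3 + 39 = -107/3 ≈ -35.667)
V(E) = 2*E/(-107/3 + E) (V(E) = (E + E)/(E - 107/3) = (2*E)/(-107/3 + E) = 2*E/(-107/3 + E))
V(u(-11, 9)) - 1*25375 = 6*(9/(-2 - 11*9))/(-107 + 3*(9/(-2 - 11*9))) - 1*25375 = 6*(9/(-2 - 99))/(-107 + 3*(9/(-2 - 99))) - 25375 = 6*(9/(-101))/(-107 + 3*(9/(-101))) - 25375 = 6*(9*(-1/101))/(-107 + 3*(9*(-1/101))) - 25375 = 6*(-9/101)/(-107 + 3*(-9/101)) - 25375 = 6*(-9/101)/(-107 - 27/101) - 25375 = 6*(-9/101)/(-10834/101) - 25375 = 6*(-9/101)*(-101/10834) - 25375 = 27/5417 - 25375 = -137456348/5417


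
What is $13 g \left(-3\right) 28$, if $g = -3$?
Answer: $3276$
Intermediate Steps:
$13 g \left(-3\right) 28 = 13 \left(-3\right) \left(-3\right) 28 = \left(-39\right) \left(-3\right) 28 = 117 \cdot 28 = 3276$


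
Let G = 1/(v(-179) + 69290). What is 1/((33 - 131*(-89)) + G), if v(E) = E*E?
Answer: 101331/1184762053 ≈ 8.5529e-5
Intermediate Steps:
v(E) = E²
G = 1/101331 (G = 1/((-179)² + 69290) = 1/(32041 + 69290) = 1/101331 ≈ 9.8686e-6)
1/((33 - 131*(-89)) + G) = 1/((33 - 131*(-89)) + 1/101331) = 1/((33 + 11659) + 1/101331) = 1/(11692 + 1/101331) = 1/(1184762053/101331) = 101331/1184762053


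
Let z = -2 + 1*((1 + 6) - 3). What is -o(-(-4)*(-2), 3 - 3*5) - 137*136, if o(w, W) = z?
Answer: -18634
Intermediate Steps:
z = 2 (z = -2 + 1*(7 - 3) = -2 + 1*4 = -2 + 4 = 2)
o(w, W) = 2
-o(-(-4)*(-2), 3 - 3*5) - 137*136 = -1*2 - 137*136 = -2 - 18632 = -18634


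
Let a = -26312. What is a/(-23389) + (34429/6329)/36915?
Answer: 6148210300801/5464489833615 ≈ 1.1251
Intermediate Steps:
a/(-23389) + (34429/6329)/36915 = -26312/(-23389) + (34429/6329)/36915 = -26312*(-1/23389) + (34429*(1/6329))*(1/36915) = 26312/23389 + (34429/6329)*(1/36915) = 26312/23389 + 34429/233635035 = 6148210300801/5464489833615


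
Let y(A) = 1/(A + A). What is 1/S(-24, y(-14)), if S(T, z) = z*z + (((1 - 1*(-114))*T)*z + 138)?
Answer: 784/185473 ≈ 0.0042270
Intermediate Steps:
y(A) = 1/(2*A)
S(T, z) = 138 + z² + 115*T*z (S(T, z) = z² + (((1 + 114)*T)*z + 138) = z² + ((115*T)*z + 138) = z² + (115*T*z + 138) = z² + (138 + 115*T*z) = 138 + z² + 115*T*z)
1/S(-24, y(-14)) = 1/(138 + ((½)/(-14))² + 115*(-24)*((½)/(-14))) = 1/(138 + ((½)*(-1/14))² + 115*(-24)*((½)*(-1/14))) = 1/(138 + (-1/28)² + 115*(-24)*(-1/28)) = 1/(138 + 1/784 + 690/7) = 1/(185473/784) = 784/185473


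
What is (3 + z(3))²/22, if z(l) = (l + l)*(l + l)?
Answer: 1521/22 ≈ 69.136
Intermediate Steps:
z(l) = 4*l² (z(l) = (2*l)*(2*l) = 4*l²)
(3 + z(3))²/22 = (3 + 4*3²)²/22 = (3 + 4*9)²*(1/22) = (3 + 36)²*(1/22) = 39²*(1/22) = 1521*(1/22) = 1521/22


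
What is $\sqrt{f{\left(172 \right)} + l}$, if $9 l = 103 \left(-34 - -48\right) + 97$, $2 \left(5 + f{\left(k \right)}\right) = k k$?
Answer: $3 \sqrt{1662} \approx 122.3$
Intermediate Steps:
$f{\left(k \right)} = -5 + \frac{k^{2}}{2}$ ($f{\left(k \right)} = -5 + \frac{k k}{2} = -5 + \frac{k^{2}}{2}$)
$l = 171$ ($l = \frac{103 \left(-34 - -48\right) + 97}{9} = \frac{103 \left(-34 + 48\right) + 97}{9} = \frac{103 \cdot 14 + 97}{9} = \frac{1442 + 97}{9} = \frac{1}{9} \cdot 1539 = 171$)
$\sqrt{f{\left(172 \right)} + l} = \sqrt{\left(-5 + \frac{172^{2}}{2}\right) + 171} = \sqrt{\left(-5 + \frac{1}{2} \cdot 29584\right) + 171} = \sqrt{\left(-5 + 14792\right) + 171} = \sqrt{14787 + 171} = \sqrt{14958} = 3 \sqrt{1662}$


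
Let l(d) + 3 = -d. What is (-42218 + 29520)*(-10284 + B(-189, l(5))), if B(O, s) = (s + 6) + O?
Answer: 133011550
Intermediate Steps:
l(d) = -3 - d
B(O, s) = 6 + O + s (B(O, s) = (6 + s) + O = 6 + O + s)
(-42218 + 29520)*(-10284 + B(-189, l(5))) = (-42218 + 29520)*(-10284 + (6 - 189 + (-3 - 1*5))) = -12698*(-10284 + (6 - 189 + (-3 - 5))) = -12698*(-10284 + (6 - 189 - 8)) = -12698*(-10284 - 191) = -12698*(-10475) = 133011550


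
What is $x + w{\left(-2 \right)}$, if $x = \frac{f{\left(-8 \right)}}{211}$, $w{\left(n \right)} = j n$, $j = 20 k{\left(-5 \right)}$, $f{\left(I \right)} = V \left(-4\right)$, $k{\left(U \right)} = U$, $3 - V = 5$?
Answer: $\frac{42208}{211} \approx 200.04$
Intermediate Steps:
$V = -2$ ($V = 3 - 5 = -2$)
$f{\left(I \right)} = 8$ ($f{\left(I \right)} = \left(-2\right) \left(-4\right) = 8$)
$j = -100$ ($j = 20 \left(-5\right) = -100$)
$w{\left(n \right)} = - 100 n$
$x = \frac{8}{211} \approx 0.037915$
$x + w{\left(-2 \right)} = \frac{8}{211} - -200 = \frac{8}{211} + 200 = \frac{42208}{211}$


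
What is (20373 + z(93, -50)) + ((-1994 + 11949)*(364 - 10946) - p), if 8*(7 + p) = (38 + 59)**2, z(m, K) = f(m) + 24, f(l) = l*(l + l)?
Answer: -842458273/8 ≈ -1.0531e+8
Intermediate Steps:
f(l) = 2*l**2 (f(l) = l*(2*l) = 2*l**2)
z(m, K) = 24 + 2*m**2 (z(m, K) = 2*m**2 + 24 = 24 + 2*m**2)
p = 9353/8 (p = -7 + (38 + 59)**2/8 = -7 + (1/8)*97**2 = -7 + (1/8)*9409 = -7 + 9409/8 = 9353/8 ≈ 1169.1)
(20373 + z(93, -50)) + ((-1994 + 11949)*(364 - 10946) - p) = (20373 + (24 + 2*93**2)) + ((-1994 + 11949)*(364 - 10946) - 1*9353/8) = (20373 + (24 + 2*8649)) + (9955*(-10582) - 9353/8) = (20373 + (24 + 17298)) + (-105343810 - 9353/8) = (20373 + 17322) - 842759833/8 = 37695 - 842759833/8 = -842458273/8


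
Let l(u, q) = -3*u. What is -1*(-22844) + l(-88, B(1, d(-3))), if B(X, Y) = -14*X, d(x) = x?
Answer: 23108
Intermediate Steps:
-1*(-22844) + l(-88, B(1, d(-3))) = -1*(-22844) - 3*(-88) = 22844 + 264 = 23108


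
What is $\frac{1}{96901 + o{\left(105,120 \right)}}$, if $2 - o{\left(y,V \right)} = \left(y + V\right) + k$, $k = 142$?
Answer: $\frac{1}{96536} \approx 1.0359 \cdot 10^{-5}$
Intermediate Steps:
$o{\left(y,V \right)} = -140 - V - y$ ($o{\left(y,V \right)} = 2 - \left(\left(y + V\right) + 142\right) = 2 - \left(\left(V + y\right) + 142\right) = 2 - \left(142 + V + y\right) = -140 - V - y$)
$\frac{1}{96901 + o{\left(105,120 \right)}} = \frac{1}{96901 - 365} = \frac{1}{96536}$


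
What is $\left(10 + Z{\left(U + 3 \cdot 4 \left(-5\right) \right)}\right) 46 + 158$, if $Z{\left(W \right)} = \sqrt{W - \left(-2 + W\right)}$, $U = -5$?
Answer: $618 + 46 \sqrt{2} \approx 683.05$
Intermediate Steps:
$Z{\left(W \right)} = \sqrt{2}$
$\left(10 + Z{\left(U + 3 \cdot 4 \left(-5\right) \right)}\right) 46 + 158 = \left(10 + \sqrt{2}\right) 46 + 158 = \left(460 + 46 \sqrt{2}\right) + 158 = 618 + 46 \sqrt{2}$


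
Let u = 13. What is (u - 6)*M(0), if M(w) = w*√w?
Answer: 0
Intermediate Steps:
M(w) = w^(3/2)
(u - 6)*M(0) = (13 - 6)*0^(3/2) = 7*0 = 0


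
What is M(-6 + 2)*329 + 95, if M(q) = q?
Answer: -1221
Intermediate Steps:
M(-6 + 2)*329 + 95 = (-6 + 2)*329 + 95 = -4*329 + 95 = -1316 + 95 = -1221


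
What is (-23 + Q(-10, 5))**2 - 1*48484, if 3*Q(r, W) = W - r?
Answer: -48160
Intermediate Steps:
Q(r, W) = -r/3 + W/3 (Q(r, W) = (W - r)/3 = -r/3 + W/3)
(-23 + Q(-10, 5))**2 - 1*48484 = (-23 + (-1/3*(-10) + (1/3)*5))**2 - 1*48484 = (-23 + (10/3 + 5/3))**2 - 48484 = (-23 + 5)**2 - 48484 = (-18)**2 - 48484 = 324 - 48484 = -48160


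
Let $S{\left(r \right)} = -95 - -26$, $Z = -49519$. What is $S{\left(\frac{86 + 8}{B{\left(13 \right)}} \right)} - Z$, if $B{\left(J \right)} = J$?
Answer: $49450$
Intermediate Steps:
$S{\left(r \right)} = -69$ ($S{\left(r \right)} = -95 + 26 = -69$)
$S{\left(\frac{86 + 8}{B{\left(13 \right)}} \right)} - Z = -69 - -49519 = -69 + 49519 = 49450$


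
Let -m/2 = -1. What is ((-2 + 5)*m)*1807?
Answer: 10842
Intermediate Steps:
m = 2 (m = -2*(-1) = 2)
((-2 + 5)*m)*1807 = ((-2 + 5)*2)*1807 = (3*2)*1807 = 6*1807 = 10842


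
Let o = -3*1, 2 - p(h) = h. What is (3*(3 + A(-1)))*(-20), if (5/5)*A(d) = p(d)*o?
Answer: 360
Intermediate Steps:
p(h) = 2 - h
o = -3
A(d) = -6 + 3*d (A(d) = (2 - d)*(-3) = -6 + 3*d)
(3*(3 + A(-1)))*(-20) = (3*(3 + (-6 + 3*(-1))))*(-20) = (3*(3 + (-6 - 3)))*(-20) = (3*(3 - 9))*(-20) = (3*(-6))*(-20) = -18*(-20) = 360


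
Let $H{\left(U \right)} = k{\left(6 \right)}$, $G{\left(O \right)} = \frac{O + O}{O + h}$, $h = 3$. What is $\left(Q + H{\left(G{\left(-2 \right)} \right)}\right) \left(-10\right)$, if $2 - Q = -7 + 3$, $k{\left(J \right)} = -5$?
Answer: $-10$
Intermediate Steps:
$G{\left(O \right)} = \frac{2 O}{3 + O}$ ($G{\left(O \right)} = \frac{O + O}{O + 3} = \frac{2 O}{3 + O}$)
$H{\left(U \right)} = -5$
$Q = 6$ ($Q = 2 - \left(-7 + 3\right) = 2 - -4 = 2 + 4 = 6$)
$\left(Q + H{\left(G{\left(-2 \right)} \right)}\right) \left(-10\right) = \left(6 - 5\right) \left(-10\right) = 1 \left(-10\right) = -10$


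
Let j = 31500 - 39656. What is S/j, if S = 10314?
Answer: -5157/4078 ≈ -1.2646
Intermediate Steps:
j = -8156
S/j = 10314/(-8156) = 10314*(-1/8156) = -5157/4078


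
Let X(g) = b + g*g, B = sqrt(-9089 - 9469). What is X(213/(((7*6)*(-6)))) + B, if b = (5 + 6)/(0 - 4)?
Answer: -14363/7056 + 3*I*sqrt(2062) ≈ -2.0356 + 136.23*I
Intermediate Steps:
B = 3*I*sqrt(2062) (B = sqrt(-18558) = 3*I*sqrt(2062) ≈ 136.23*I)
b = -11/4 (b = 11/(-4) = 11*(-1/4) = -11/4 ≈ -2.7500)
X(g) = -11/4 + g**2 (X(g) = -11/4 + g*g = -11/4 + g**2)
X(213/(((7*6)*(-6)))) + B = (-11/4 + (213/(((7*6)*(-6))))**2) + 3*I*sqrt(2062) = (-11/4 + (213/((42*(-6))))**2) + 3*I*sqrt(2062) = (-11/4 + (213/(-252))**2) + 3*I*sqrt(2062) = (-11/4 + (213*(-1/252))**2) + 3*I*sqrt(2062) = (-11/4 + (-71/84)**2) + 3*I*sqrt(2062) = (-11/4 + 5041/7056) + 3*I*sqrt(2062) = -14363/7056 + 3*I*sqrt(2062)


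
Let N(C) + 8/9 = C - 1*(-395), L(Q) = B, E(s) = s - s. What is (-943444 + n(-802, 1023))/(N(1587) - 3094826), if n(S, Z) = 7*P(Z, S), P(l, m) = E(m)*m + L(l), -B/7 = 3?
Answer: 8492319/27835604 ≈ 0.30509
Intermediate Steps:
E(s) = 0
B = -21 (B = -7*3 = -21)
L(Q) = -21
N(C) = 3547/9 + C (N(C) = -8/9 + (C - 1*(-395)) = -8/9 + (C + 395) = -8/9 + (395 + C) = 3547/9 + C)
P(l, m) = -21 (P(l, m) = 0*m - 21 = 0 - 21 = -21)
n(S, Z) = -147 (n(S, Z) = 7*(-21) = -147)
(-943444 + n(-802, 1023))/(N(1587) - 3094826) = (-943444 - 147)/((3547/9 + 1587) - 3094826) = -943591/(17830/9 - 3094826) = -943591/(-27835604/9) = -943591*(-9/27835604) = 8492319/27835604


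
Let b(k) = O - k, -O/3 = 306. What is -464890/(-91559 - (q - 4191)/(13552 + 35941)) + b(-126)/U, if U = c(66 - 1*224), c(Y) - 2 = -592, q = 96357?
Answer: 8582118441338/1336828417135 ≈ 6.4198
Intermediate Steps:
O = -918 (O = -3*306 = -918)
b(k) = -918 - k
c(Y) = -590 (c(Y) = 2 - 592 = -590)
U = -590
-464890/(-91559 - (q - 4191)/(13552 + 35941)) + b(-126)/U = -464890/(-91559 - (96357 - 4191)/(13552 + 35941)) + (-918 - 1*(-126))/(-590) = -464890/(-91559 - 92166/49493) + (-918 + 126)*(-1/590) = -464890/(-91559 - 92166/49493) - 792*(-1/590) = -464890/(-91559 - 1*92166/49493) + 396/295 = -464890/(-91559 - 92166/49493) + 396/295 = -464890/(-4531621753/49493) + 396/295 = -464890*(-49493/4531621753) + 396/295 = 23008800770/4531621753 + 396/295 = 8582118441338/1336828417135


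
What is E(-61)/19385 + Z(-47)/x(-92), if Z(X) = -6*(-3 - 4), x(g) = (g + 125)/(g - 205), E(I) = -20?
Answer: -1465510/3877 ≈ -378.00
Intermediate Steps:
x(g) = (125 + g)/(-205 + g)
Z(X) = 42 (Z(X) = -6*(-7) = 42)
E(-61)/19385 + Z(-47)/x(-92) = -20/19385 + 42/(((125 - 92)/(-205 - 92))) = -20*1/19385 + 42/((33/(-297))) = -4/3877 + 42/((-1/297*33)) = -4/3877 + 42/(-1/9) = -4/3877 + 42*(-9) = -4/3877 - 378 = -1465510/3877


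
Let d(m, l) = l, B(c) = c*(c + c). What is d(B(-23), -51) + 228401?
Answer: 228350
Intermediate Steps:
B(c) = 2*c² (B(c) = c*(2*c) = 2*c²)
d(B(-23), -51) + 228401 = -51 + 228401 = 228350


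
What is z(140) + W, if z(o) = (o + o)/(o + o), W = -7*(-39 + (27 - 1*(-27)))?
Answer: -104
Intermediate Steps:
W = -105 (W = -7*(-39 + (27 + 27)) = -7*(-39 + 54) = -7*15 = -105)
z(o) = 1 (z(o) = (2*o)/((2*o)) = (2*o)*(1/(2*o)) = 1)
z(140) + W = 1 - 105 = -104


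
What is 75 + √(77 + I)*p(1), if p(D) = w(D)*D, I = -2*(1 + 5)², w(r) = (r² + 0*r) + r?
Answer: 75 + 2*√5 ≈ 79.472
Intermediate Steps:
w(r) = r + r² (w(r) = (r² + 0) + r = r² + r = r + r²)
I = -72 (I = -2*6² = -2*36 = -72)
p(D) = D²*(1 + D) (p(D) = (D*(1 + D))*D = D²*(1 + D))
75 + √(77 + I)*p(1) = 75 + √(77 - 72)*(1²*(1 + 1)) = 75 + √5*(1*2) = 75 + √5*2 = 75 + 2*√5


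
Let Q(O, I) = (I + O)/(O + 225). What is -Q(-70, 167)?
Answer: -97/155 ≈ -0.62581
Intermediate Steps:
Q(O, I) = (I + O)/(225 + O)
-Q(-70, 167) = -(167 - 70)/(225 - 70) = -97/155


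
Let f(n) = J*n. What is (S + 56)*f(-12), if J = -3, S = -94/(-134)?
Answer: 136764/67 ≈ 2041.3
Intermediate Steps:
S = 47/67 (S = -94*(-1/134) = 47/67 ≈ 0.70149)
f(n) = -3*n
(S + 56)*f(-12) = (47/67 + 56)*(-3*(-12)) = (3799/67)*36 = 136764/67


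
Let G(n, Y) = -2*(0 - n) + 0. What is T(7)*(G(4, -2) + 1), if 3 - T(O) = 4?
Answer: -9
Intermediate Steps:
T(O) = -1 (T(O) = 3 - 1*4 = 3 - 4 = -1)
G(n, Y) = 2*n (G(n, Y) = -(-2)*n + 0 = 2*n + 0 = 2*n)
T(7)*(G(4, -2) + 1) = -(2*4 + 1) = -(8 + 1) = -1*9 = -9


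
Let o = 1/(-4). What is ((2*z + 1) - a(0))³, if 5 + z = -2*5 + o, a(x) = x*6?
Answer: -205379/8 ≈ -25672.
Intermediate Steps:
a(x) = 6*x
o = -¼ ≈ -0.25000
z = -61/4 (z = -5 + (-2*5 - ¼) = -5 + (-10 - ¼) = -5 - 41/4 = -61/4 ≈ -15.250)
((2*z + 1) - a(0))³ = ((2*(-61/4) + 1) - 6*0)³ = ((-61/2 + 1) - 1*0)³ = (-59/2 + 0)³ = (-59/2)³ = -205379/8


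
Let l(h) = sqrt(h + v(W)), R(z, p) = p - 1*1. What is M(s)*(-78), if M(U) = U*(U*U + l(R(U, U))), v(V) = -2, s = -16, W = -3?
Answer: 319488 + 1248*I*sqrt(19) ≈ 3.1949e+5 + 5439.9*I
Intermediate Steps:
R(z, p) = -1 + p (R(z, p) = p - 1 = -1 + p)
l(h) = sqrt(-2 + h) (l(h) = sqrt(h - 2) = sqrt(-2 + h))
M(U) = U*(U**2 + sqrt(-3 + U)) (M(U) = U*(U*U + sqrt(-2 + (-1 + U))) = U*(U**2 + sqrt(-3 + U)))
M(s)*(-78) = -16*((-16)**2 + sqrt(-3 - 16))*(-78) = -16*(256 + sqrt(-19))*(-78) = -16*(256 + I*sqrt(19))*(-78) = (-4096 - 16*I*sqrt(19))*(-78) = 319488 + 1248*I*sqrt(19)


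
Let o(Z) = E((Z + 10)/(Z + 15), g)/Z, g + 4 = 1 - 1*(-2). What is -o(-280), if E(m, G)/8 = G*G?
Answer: 1/35 ≈ 0.028571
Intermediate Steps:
g = -1 (g = -4 + (1 - 1*(-2)) = -4 + (1 + 2) = -4 + 3 = -1)
E(m, G) = 8*G² (E(m, G) = 8*(G*G) = 8*G²)
o(Z) = 8/Z (o(Z) = (8*(-1)²)/Z = (8*1)/Z = 8/Z)
-o(-280) = -8/(-280) = -8*(-1)/280 = -1*(-1/35) = 1/35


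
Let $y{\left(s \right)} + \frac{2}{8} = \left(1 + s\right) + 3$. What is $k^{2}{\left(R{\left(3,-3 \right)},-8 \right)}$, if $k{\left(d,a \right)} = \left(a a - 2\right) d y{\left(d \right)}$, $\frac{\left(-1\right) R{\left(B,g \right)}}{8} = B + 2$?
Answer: $8082010000$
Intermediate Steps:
$R{\left(B,g \right)} = -16 - 8 B$ ($R{\left(B,g \right)} = - 8 \left(B + 2\right) = - 8 \left(2 + B\right) = -16 - 8 B$)
$y{\left(s \right)} = \frac{15}{4} + s$ ($y{\left(s \right)} = - \frac{1}{4} + \left(\left(1 + s\right) + 3\right) = - \frac{1}{4} + \left(4 + s\right) = \frac{15}{4} + s$)
$k{\left(d,a \right)} = d \left(-2 + a^{2}\right) \left(\frac{15}{4} + d\right)$ ($k{\left(d,a \right)} = \left(a a - 2\right) d \left(\frac{15}{4} + d\right) = \left(a^{2} - 2\right) d \left(\frac{15}{4} + d\right) = \left(-2 + a^{2}\right) d \left(\frac{15}{4} + d\right) = d \left(-2 + a^{2}\right) \left(\frac{15}{4} + d\right)$)
$k^{2}{\left(R{\left(3,-3 \right)},-8 \right)} = \left(\frac{\left(-16 - 24\right) \left(-2 + \left(-8\right)^{2}\right) \left(15 + 4 \left(-16 - 24\right)\right)}{4}\right)^{2} = \left(\frac{\left(-16 - 24\right) \left(-2 + 64\right) \left(15 + 4 \left(-16 - 24\right)\right)}{4}\right)^{2} = \left(\frac{1}{4} \left(-40\right) 62 \left(15 + 4 \left(-40\right)\right)\right)^{2} = \left(\frac{1}{4} \left(-40\right) 62 \left(15 - 160\right)\right)^{2} = \left(\frac{1}{4} \left(-40\right) 62 \left(-145\right)\right)^{2} = 89900^{2} = 8082010000$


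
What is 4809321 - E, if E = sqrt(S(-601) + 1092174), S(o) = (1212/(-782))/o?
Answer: 4809321 - 12*sqrt(418824232533685)/234991 ≈ 4.8083e+6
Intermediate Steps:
S(o) = -606/(391*o) (S(o) = (1212*(-1/782))/o = -606/(391*o))
E = 12*sqrt(418824232533685)/234991 (E = sqrt(-606/391/(-601) + 1092174) = sqrt(-606/391*(-1/601) + 1092174) = sqrt(606/234991 + 1092174) = sqrt(256651061040/234991) = 12*sqrt(418824232533685)/234991 ≈ 1045.1)
4809321 - E = 4809321 - 12*sqrt(418824232533685)/234991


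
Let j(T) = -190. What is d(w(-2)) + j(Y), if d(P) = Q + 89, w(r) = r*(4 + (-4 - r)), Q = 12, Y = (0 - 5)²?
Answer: -89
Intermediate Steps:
Y = 25 (Y = (-5)² = 25)
w(r) = -r² (w(r) = r*(-r) = -r²)
d(P) = 101 (d(P) = 12 + 89 = 101)
d(w(-2)) + j(Y) = 101 - 190 = -89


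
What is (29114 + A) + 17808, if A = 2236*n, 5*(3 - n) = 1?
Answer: 265914/5 ≈ 53183.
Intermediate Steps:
n = 14/5 (n = 3 - ⅕*1 = 3 - ⅕ = 14/5 ≈ 2.8000)
A = 31304/5 (A = 2236*(14/5) = 31304/5 ≈ 6260.8)
(29114 + A) + 17808 = (29114 + 31304/5) + 17808 = 176874/5 + 17808 = 265914/5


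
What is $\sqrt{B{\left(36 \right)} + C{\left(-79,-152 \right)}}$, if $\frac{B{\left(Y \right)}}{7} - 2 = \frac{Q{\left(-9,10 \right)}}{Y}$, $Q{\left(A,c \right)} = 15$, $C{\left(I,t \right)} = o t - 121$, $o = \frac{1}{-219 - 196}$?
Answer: $\frac{i \sqrt{643056195}}{2490} \approx 10.184 i$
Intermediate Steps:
$o = - \frac{1}{415}$ ($o = \frac{1}{-415} = - \frac{1}{415} \approx -0.0024096$)
$C{\left(I,t \right)} = -121 - \frac{t}{415}$ ($C{\left(I,t \right)} = - \frac{t}{415} - 121 = -121 - \frac{t}{415}$)
$B{\left(Y \right)} = 14 + \frac{105}{Y}$ ($B{\left(Y \right)} = 14 + 7 \frac{15}{Y} = 14 + \frac{105}{Y}$)
$\sqrt{B{\left(36 \right)} + C{\left(-79,-152 \right)}} = \sqrt{\left(14 + \frac{105}{36}\right) - \frac{50063}{415}} = \sqrt{\left(14 + 105 \cdot \frac{1}{36}\right) + \left(-121 + \frac{152}{415}\right)} = \sqrt{\left(14 + \frac{35}{12}\right) - \frac{50063}{415}} = \sqrt{\frac{203}{12} - \frac{50063}{415}} = \sqrt{- \frac{516511}{4980}} = \frac{i \sqrt{643056195}}{2490}$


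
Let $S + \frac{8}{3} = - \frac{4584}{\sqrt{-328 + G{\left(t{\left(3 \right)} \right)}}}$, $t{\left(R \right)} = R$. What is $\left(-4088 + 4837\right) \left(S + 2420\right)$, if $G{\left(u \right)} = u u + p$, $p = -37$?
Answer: $\frac{5431748}{3} + \frac{1716708 i \sqrt{89}}{89} \approx 1.8106 \cdot 10^{6} + 1.8197 \cdot 10^{5} i$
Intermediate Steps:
$G{\left(u \right)} = -37 + u^{2}$ ($G{\left(u \right)} = u u - 37 = u^{2} - 37 = -37 + u^{2}$)
$S = - \frac{8}{3} + \frac{2292 i \sqrt{89}}{89}$ ($S = - \frac{8}{3} - \frac{4584}{\sqrt{-328 - \left(37 - 3^{2}\right)}} = - \frac{8}{3} - \frac{4584}{\sqrt{-328 + \left(-37 + 9\right)}} = - \frac{8}{3} - \frac{4584}{\sqrt{-328 - 28}} = - \frac{8}{3} - \frac{4584}{\sqrt{-356}} = - \frac{8}{3} - \frac{4584}{2 i \sqrt{89}} = - \frac{8}{3} - 4584 \left(- \frac{i \sqrt{89}}{178}\right) = - \frac{8}{3} + \frac{2292 i \sqrt{89}}{89} \approx -2.6667 + 242.95 i$)
$\left(-4088 + 4837\right) \left(S + 2420\right) = \left(-4088 + 4837\right) \left(\left(- \frac{8}{3} + \frac{2292 i \sqrt{89}}{89}\right) + 2420\right) = 749 \left(\frac{7252}{3} + \frac{2292 i \sqrt{89}}{89}\right) = \frac{5431748}{3} + \frac{1716708 i \sqrt{89}}{89}$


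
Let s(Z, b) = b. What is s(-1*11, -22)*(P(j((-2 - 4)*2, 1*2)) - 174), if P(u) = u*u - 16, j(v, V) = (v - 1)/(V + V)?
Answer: 31581/8 ≈ 3947.6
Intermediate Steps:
j(v, V) = (-1 + v)/(2*V) (j(v, V) = (-1 + v)/((2*V)) = (-1 + v)*(1/(2*V)) = (-1 + v)/(2*V))
P(u) = -16 + u**2 (P(u) = u**2 - 16 = -16 + u**2)
s(-1*11, -22)*(P(j((-2 - 4)*2, 1*2)) - 174) = -22*((-16 + ((-1 + (-2 - 4)*2)/(2*((1*2))))**2) - 174) = -22*((-16 + ((1/2)*(-1 - 6*2)/2)**2) - 174) = -22*((-16 + ((1/2)*(1/2)*(-1 - 12))**2) - 174) = -22*((-16 + ((1/2)*(1/2)*(-13))**2) - 174) = -22*((-16 + (-13/4)**2) - 174) = -22*((-16 + 169/16) - 174) = -22*(-87/16 - 174) = -22*(-2871/16) = 31581/8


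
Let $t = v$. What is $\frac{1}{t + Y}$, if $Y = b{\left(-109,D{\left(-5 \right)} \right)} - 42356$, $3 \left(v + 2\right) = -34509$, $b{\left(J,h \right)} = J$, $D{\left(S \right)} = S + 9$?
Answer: $- \frac{1}{53970} \approx -1.8529 \cdot 10^{-5}$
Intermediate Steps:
$D{\left(S \right)} = 9 + S$
$v = -11505$ ($v = -2 + \frac{1}{3} \left(-34509\right) = -2 - 11503 = -11505$)
$Y = -42465$ ($Y = -109 - 42356 = -42465$)
$t = -11505$
$\frac{1}{t + Y} = \frac{1}{-11505 - 42465} = \frac{1}{-53970} = - \frac{1}{53970}$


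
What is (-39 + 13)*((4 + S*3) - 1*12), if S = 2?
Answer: 52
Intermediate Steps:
(-39 + 13)*((4 + S*3) - 1*12) = (-39 + 13)*((4 + 2*3) - 1*12) = -26*((4 + 6) - 12) = -26*(10 - 12) = -26*(-2) = 52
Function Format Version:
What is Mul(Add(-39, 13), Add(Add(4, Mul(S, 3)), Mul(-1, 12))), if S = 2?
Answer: 52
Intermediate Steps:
Mul(Add(-39, 13), Add(Add(4, Mul(S, 3)), Mul(-1, 12))) = Mul(Add(-39, 13), Add(Add(4, Mul(2, 3)), Mul(-1, 12))) = Mul(-26, Add(Add(4, 6), -12)) = Mul(-26, Add(10, -12)) = Mul(-26, -2) = 52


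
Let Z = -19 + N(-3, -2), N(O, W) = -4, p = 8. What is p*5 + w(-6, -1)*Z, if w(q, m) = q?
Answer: 178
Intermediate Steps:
Z = -23 (Z = -19 - 4 = -23)
p*5 + w(-6, -1)*Z = 8*5 - 6*(-23) = 40 + 138 = 178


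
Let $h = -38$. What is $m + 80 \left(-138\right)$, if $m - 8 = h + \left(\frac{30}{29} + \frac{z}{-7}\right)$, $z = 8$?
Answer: $- \frac{2247232}{203} \approx -11070.0$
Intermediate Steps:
$m = - \frac{6112}{203}$ ($m = 8 + \left(-38 + \left(\frac{30}{29} + \frac{8}{-7}\right)\right) = 8 + \left(-38 + \left(30 \cdot \frac{1}{29} + 8 \left(- \frac{1}{7}\right)\right)\right) = 8 + \left(-38 + \left(\frac{30}{29} - \frac{8}{7}\right)\right) = 8 - \frac{7736}{203} = - \frac{6112}{203} \approx -30.108$)
$m + 80 \left(-138\right) = - \frac{6112}{203} + 80 \left(-138\right) = - \frac{6112}{203} - 11040 = - \frac{2247232}{203}$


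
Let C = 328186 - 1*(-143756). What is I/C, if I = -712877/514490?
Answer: -712877/242809439580 ≈ -2.9360e-6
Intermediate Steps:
C = 471942 (C = 328186 + 143756 = 471942)
I = -712877/514490 (I = -712877*1/514490 = -712877/514490 ≈ -1.3856)
I/C = -712877/514490/471942 = -712877/514490*1/471942 = -712877/242809439580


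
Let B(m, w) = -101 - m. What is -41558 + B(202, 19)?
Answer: -41861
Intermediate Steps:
-41558 + B(202, 19) = -41558 + (-101 - 1*202) = -41558 + (-101 - 202) = -41558 - 303 = -41861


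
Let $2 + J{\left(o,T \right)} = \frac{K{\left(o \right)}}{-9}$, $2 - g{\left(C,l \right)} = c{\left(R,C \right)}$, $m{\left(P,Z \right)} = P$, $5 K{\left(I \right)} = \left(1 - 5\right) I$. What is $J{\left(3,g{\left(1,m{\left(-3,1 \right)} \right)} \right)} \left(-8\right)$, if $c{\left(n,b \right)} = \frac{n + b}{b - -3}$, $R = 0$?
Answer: $\frac{208}{15} \approx 13.867$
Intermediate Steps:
$K{\left(I \right)} = - \frac{4 I}{5}$ ($K{\left(I \right)} = \frac{\left(1 - 5\right) I}{5} = \frac{\left(-4\right) I}{5} = - \frac{4 I}{5}$)
$c{\left(n,b \right)} = \frac{b + n}{3 + b}$ ($c{\left(n,b \right)} = \frac{b + n}{b + \left(-1 + 4\right)} = \frac{b + n}{b + 3} = \frac{b + n}{3 + b}$)
$g{\left(C,l \right)} = 2 - \frac{C}{3 + C}$ ($g{\left(C,l \right)} = 2 - \frac{C + 0}{3 + C} = 2 - \frac{C}{3 + C}$)
$J{\left(o,T \right)} = -2 + \frac{4 o}{45}$ ($J{\left(o,T \right)} = -2 + \frac{\left(- \frac{4}{5}\right) o}{-9} = -2 + - \frac{4 o}{5} \left(- \frac{1}{9}\right) = -2 + \frac{4 o}{45}$)
$J{\left(3,g{\left(1,m{\left(-3,1 \right)} \right)} \right)} \left(-8\right) = \left(-2 + \frac{4}{45} \cdot 3\right) \left(-8\right) = \left(-2 + \frac{4}{15}\right) \left(-8\right) = \left(- \frac{26}{15}\right) \left(-8\right) = \frac{208}{15}$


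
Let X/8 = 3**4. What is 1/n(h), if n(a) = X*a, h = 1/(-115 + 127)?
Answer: 1/54 ≈ 0.018519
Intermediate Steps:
h = 1/12 ≈ 0.083333
X = 648 (X = 8*3**4 = 8*81 = 648)
n(a) = 648*a
1/n(h) = 1/(648*(1/12)) = 1/54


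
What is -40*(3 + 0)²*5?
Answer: -1800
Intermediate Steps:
-40*(3 + 0)²*5 = -40*3²*5 = -40*9*5 = -360*5 = -1800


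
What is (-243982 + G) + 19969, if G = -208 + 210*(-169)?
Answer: -259711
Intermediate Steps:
G = -35698 (G = -208 - 35490 = -35698)
(-243982 + G) + 19969 = (-243982 - 35698) + 19969 = -279680 + 19969 = -259711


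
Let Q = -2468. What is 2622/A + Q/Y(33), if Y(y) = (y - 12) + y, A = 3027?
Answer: -1221508/27243 ≈ -44.838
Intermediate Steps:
Y(y) = -12 + 2*y (Y(y) = (-12 + y) + y = -12 + 2*y)
2622/A + Q/Y(33) = 2622/3027 - 2468/(-12 + 2*33) = 2622*(1/3027) - 2468/(-12 + 66) = 874/1009 - 2468/54 = 874/1009 - 2468*1/54 = 874/1009 - 1234/27 = -1221508/27243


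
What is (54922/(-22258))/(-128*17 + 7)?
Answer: 27461/24138801 ≈ 0.0011376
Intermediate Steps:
(54922/(-22258))/(-128*17 + 7) = (54922*(-1/22258))/(-2176 + 7) = -27461/11129/(-2169) = -27461/11129*(-1/2169) = 27461/24138801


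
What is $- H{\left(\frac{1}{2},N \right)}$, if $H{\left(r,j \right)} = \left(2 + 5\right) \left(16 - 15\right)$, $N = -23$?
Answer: $-7$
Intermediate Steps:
$H{\left(r,j \right)} = 7$ ($H{\left(r,j \right)} = 7 \cdot 1 = 7$)
$- H{\left(\frac{1}{2},N \right)} = \left(-1\right) 7 = -7$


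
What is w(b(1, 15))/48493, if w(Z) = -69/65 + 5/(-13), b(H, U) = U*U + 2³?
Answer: -94/3152045 ≈ -2.9822e-5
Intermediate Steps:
b(H, U) = 8 + U² (b(H, U) = U² + 8 = 8 + U²)
w(Z) = -94/65 (w(Z) = -69*1/65 + 5*(-1/13) = -69/65 - 5/13 = -94/65)
w(b(1, 15))/48493 = -94/65/48493 = -94/65*1/48493 = -94/3152045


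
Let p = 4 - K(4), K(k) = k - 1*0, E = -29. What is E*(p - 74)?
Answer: 2146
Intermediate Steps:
K(k) = k (K(k) = k + 0 = k)
p = 0 (p = 4 - 1*4 = 4 - 4 = 0)
E*(p - 74) = -29*(0 - 74) = -29*(-74) = 2146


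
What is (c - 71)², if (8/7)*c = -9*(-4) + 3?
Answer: 87025/64 ≈ 1359.8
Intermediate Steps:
c = 273/8 (c = 7*(-9*(-4) + 3)/8 = 7*(36 + 3)/8 = (7/8)*39 = 273/8 ≈ 34.125)
(c - 71)² = (273/8 - 71)² = (-295/8)² = 87025/64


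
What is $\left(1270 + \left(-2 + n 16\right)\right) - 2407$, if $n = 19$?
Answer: $-835$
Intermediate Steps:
$\left(1270 + \left(-2 + n 16\right)\right) - 2407 = \left(1270 + \left(-2 + 19 \cdot 16\right)\right) - 2407 = \left(1270 + \left(-2 + 304\right)\right) - 2407 = \left(1270 + 302\right) - 2407 = 1572 - 2407 = -835$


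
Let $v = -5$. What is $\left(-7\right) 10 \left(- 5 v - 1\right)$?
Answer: $-1680$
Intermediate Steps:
$\left(-7\right) 10 \left(- 5 v - 1\right) = \left(-7\right) 10 \left(\left(-5\right) \left(-5\right) - 1\right) = - 70 \left(25 - 1\right) = \left(-70\right) 24 = -1680$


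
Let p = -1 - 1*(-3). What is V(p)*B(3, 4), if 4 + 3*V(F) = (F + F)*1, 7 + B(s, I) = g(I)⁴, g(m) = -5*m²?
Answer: 0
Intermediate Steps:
p = 2 (p = -1 + 3 = 2)
B(s, I) = -7 + 625*I⁸ (B(s, I) = -7 + (-5*I²)⁴ = -7 + 625*I⁸)
V(F) = -4/3 + 2*F/3 (V(F) = -4/3 + ((F + F)*1)/3 = -4/3 + ((2*F)*1)/3 = -4/3 + (2*F)/3 = -4/3 + 2*F/3)
V(p)*B(3, 4) = (-4/3 + (⅔)*2)*(-7 + 625*4⁸) = (-4/3 + 4/3)*(-7 + 625*65536) = 0*(-7 + 40960000) = 0*40959993 = 0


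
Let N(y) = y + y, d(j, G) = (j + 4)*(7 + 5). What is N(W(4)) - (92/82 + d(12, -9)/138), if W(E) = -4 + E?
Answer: -2370/943 ≈ -2.5133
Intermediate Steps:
d(j, G) = 48 + 12*j (d(j, G) = (4 + j)*12 = 48 + 12*j)
N(y) = 2*y
N(W(4)) - (92/82 + d(12, -9)/138) = 2*(-4 + 4) - (92/82 + (48 + 12*12)/138) = 2*0 - (92*(1/82) + (48 + 144)*(1/138)) = 0 - (46/41 + 192*(1/138)) = 0 - (46/41 + 32/23) = 0 - 1*2370/943 = 0 - 2370/943 = -2370/943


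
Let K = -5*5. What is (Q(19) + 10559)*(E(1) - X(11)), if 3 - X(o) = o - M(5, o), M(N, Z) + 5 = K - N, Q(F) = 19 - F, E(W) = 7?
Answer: 527950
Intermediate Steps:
K = -25
M(N, Z) = -30 - N (M(N, Z) = -5 + (-25 - N) = -30 - N)
X(o) = -32 - o (X(o) = 3 - (o - (-30 - 1*5)) = 3 - (o - (-30 - 5)) = 3 - (o - 1*(-35)) = 3 - (o + 35) = 3 - (35 + o) = 3 + (-35 - o) = -32 - o)
(Q(19) + 10559)*(E(1) - X(11)) = ((19 - 1*19) + 10559)*(7 - (-32 - 1*11)) = ((19 - 19) + 10559)*(7 - (-32 - 11)) = (0 + 10559)*(7 - 1*(-43)) = 10559*(7 + 43) = 10559*50 = 527950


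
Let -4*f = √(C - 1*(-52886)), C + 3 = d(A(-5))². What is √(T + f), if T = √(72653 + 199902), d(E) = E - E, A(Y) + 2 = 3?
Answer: √(-√52883 + 76*√755)/2 ≈ 21.554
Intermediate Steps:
A(Y) = 1 (A(Y) = -2 + 3 = 1)
d(E) = 0
T = 19*√755 (T = √272555 = 19*√755 ≈ 522.07)
C = -3 (C = -3 + 0² = -3 + 0 = -3)
f = -√52883/4 (f = -√(-3 - 1*(-52886))/4 = -√(-3 + 52886)/4 = -√52883/4 ≈ -57.491)
√(T + f) = √(19*√755 - √52883/4)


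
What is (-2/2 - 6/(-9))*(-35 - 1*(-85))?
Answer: -50/3 ≈ -16.667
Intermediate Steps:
(-2/2 - 6/(-9))*(-35 - 1*(-85)) = (-2*½ - 6*(-⅑))*(-35 + 85) = (-1 + ⅔)*50 = -⅓*50 = -50/3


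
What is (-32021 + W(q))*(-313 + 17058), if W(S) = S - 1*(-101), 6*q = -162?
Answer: -534952515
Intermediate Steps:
q = -27 (q = (⅙)*(-162) = -27)
W(S) = 101 + S (W(S) = S + 101 = 101 + S)
(-32021 + W(q))*(-313 + 17058) = (-32021 + (101 - 27))*(-313 + 17058) = (-32021 + 74)*16745 = -31947*16745 = -534952515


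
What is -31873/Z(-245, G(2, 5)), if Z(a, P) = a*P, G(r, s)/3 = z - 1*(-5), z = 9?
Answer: 31873/10290 ≈ 3.0975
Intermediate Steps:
G(r, s) = 42 (G(r, s) = 3*(9 - 1*(-5)) = 3*(9 + 5) = 3*14 = 42)
Z(a, P) = P*a
-31873/Z(-245, G(2, 5)) = -31873/(42*(-245)) = -31873/(-10290) = -31873*(-1/10290) = 31873/10290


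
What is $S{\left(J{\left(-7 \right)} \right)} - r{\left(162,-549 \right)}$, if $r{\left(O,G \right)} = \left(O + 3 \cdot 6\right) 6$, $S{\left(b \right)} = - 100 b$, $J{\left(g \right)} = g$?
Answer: $-380$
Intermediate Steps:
$r{\left(O,G \right)} = 108 + 6 O$ ($r{\left(O,G \right)} = \left(O + 18\right) 6 = \left(18 + O\right) 6 = 108 + 6 O$)
$S{\left(J{\left(-7 \right)} \right)} - r{\left(162,-549 \right)} = \left(-100\right) \left(-7\right) - \left(108 + 6 \cdot 162\right) = 700 - \left(108 + 972\right) = 700 - 1080 = -380$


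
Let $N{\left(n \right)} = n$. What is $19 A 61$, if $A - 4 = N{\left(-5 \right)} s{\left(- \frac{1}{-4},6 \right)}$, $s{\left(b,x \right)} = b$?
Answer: $\frac{12749}{4} \approx 3187.3$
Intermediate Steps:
$A = \frac{11}{4}$ ($A = 4 - 5 \left(- \frac{1}{-4}\right) = 4 - 5 \left(\left(-1\right) \left(- \frac{1}{4}\right)\right) = 4 - \frac{5}{4} = \frac{11}{4} \approx 2.75$)
$19 A 61 = 19 \cdot \frac{11}{4} \cdot 61 = \frac{209}{4} \cdot 61 = \frac{12749}{4}$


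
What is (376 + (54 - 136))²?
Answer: 86436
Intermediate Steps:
(376 + (54 - 136))² = (376 - 82)² = 294² = 86436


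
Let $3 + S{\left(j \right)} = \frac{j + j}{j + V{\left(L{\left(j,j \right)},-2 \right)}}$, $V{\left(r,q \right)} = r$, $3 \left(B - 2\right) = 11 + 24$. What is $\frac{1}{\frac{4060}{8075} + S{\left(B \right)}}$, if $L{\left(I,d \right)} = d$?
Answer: $- \frac{1615}{2418} \approx -0.66791$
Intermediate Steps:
$B = \frac{41}{3}$ ($B = 2 + \frac{11 + 24}{3} = 2 + \frac{1}{3} \cdot 35 = 2 + \frac{35}{3} = \frac{41}{3} \approx 13.667$)
$S{\left(j \right)} = -2$ ($S{\left(j \right)} = -3 + \frac{j + j}{j + j} = -3 + \frac{2 j}{2 j} = -3 + 2 j \frac{1}{2 j} = -3 + 1 = -2$)
$\frac{1}{\frac{4060}{8075} + S{\left(B \right)}} = \frac{1}{\frac{4060}{8075} - 2} = \frac{1}{4060 \cdot \frac{1}{8075} - 2} = \frac{1}{\frac{812}{1615} - 2} = \frac{1}{- \frac{2418}{1615}} = - \frac{1615}{2418}$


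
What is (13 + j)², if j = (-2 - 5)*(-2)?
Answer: 729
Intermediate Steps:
j = 14 (j = -7*(-2) = 14)
(13 + j)² = (13 + 14)² = 27² = 729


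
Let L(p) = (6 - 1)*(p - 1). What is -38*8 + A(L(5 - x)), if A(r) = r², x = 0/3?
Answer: 96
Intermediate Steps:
x = 0 (x = 0*(⅓) = 0)
L(p) = -5 + 5*p (L(p) = 5*(-1 + p) = -5 + 5*p)
-38*8 + A(L(5 - x)) = -38*8 + (-5 + 5*(5 - 1*0))² = -304 + (-5 + 5*(5 + 0))² = -304 + (-5 + 5*5)² = -304 + (-5 + 25)² = -304 + 20² = -304 + 400 = 96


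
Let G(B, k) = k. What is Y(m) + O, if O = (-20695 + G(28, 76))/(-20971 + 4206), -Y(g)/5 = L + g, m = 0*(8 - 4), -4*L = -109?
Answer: -9054449/67060 ≈ -135.02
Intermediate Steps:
L = 109/4 (L = -¼*(-109) = 109/4 ≈ 27.250)
m = 0 (m = 0*4 = 0)
Y(g) = -545/4 - 5*g (Y(g) = -5*(109/4 + g) = -545/4 - 5*g)
O = 20619/16765 (O = (-20695 + 76)/(-20971 + 4206) = -20619/(-16765) = -20619*(-1/16765) = 20619/16765 ≈ 1.2299)
Y(m) + O = (-545/4 - 5*0) + 20619/16765 = (-545/4 + 0) + 20619/16765 = -545/4 + 20619/16765 = -9054449/67060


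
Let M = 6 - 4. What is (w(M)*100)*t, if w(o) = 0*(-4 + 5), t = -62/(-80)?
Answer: 0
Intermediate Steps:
M = 2
t = 31/40 (t = -62*(-1/80) = 31/40 ≈ 0.77500)
w(o) = 0 (w(o) = 0*1 = 0)
(w(M)*100)*t = (0*100)*(31/40) = 0*(31/40) = 0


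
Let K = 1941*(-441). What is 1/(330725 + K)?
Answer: -1/525256 ≈ -1.9038e-6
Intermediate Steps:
K = -855981
1/(330725 + K) = 1/(330725 - 855981) = 1/(-525256) = -1/525256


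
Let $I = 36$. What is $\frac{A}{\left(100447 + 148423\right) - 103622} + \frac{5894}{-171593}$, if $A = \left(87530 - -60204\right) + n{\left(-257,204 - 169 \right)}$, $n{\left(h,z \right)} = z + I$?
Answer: $\frac{24506211653}{24923540064} \approx 0.98326$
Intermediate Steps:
$n{\left(h,z \right)} = 36 + z$ ($n{\left(h,z \right)} = z + 36 = 36 + z$)
$A = 147805$ ($A = \left(87530 - -60204\right) + \left(36 + \left(204 - 169\right)\right) = \left(87530 + 60204\right) + \left(36 + \left(204 - 169\right)\right) = 147734 + \left(36 + 35\right) = 147734 + 71 = 147805$)
$\frac{A}{\left(100447 + 148423\right) - 103622} + \frac{5894}{-171593} = \frac{147805}{\left(100447 + 148423\right) - 103622} + \frac{5894}{-171593} = \frac{147805}{248870 - 103622} + 5894 \left(- \frac{1}{171593}\right) = \frac{147805}{145248} - \frac{5894}{171593} = \frac{24506211653}{24923540064}$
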